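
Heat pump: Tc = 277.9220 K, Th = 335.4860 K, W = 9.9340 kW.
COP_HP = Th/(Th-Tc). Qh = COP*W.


COP = 335.4860 / 57.5640 = 5.8281
Qh = 5.8281 * 9.9340 = 57.8959 kW

COP = 5.8281, Qh = 57.8959 kW


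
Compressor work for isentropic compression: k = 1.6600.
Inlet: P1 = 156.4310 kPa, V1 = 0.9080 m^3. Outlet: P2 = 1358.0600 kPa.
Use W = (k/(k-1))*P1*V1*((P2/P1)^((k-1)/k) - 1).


(k-1)/k = 0.3976
(P2/P1)^exp = 2.3614
W = 2.5152 * 156.4310 * 0.9080 * (2.3614 - 1) = 486.3748 kJ

486.3748 kJ


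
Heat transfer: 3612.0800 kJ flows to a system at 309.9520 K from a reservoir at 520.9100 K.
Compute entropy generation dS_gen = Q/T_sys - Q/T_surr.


dS_sys = 3612.0800/309.9520 = 11.6537 kJ/K
dS_surr = -3612.0800/520.9100 = -6.9342 kJ/K
dS_gen = 11.6537 - 6.9342 = 4.7195 kJ/K (irreversible)

dS_gen = 4.7195 kJ/K, irreversible


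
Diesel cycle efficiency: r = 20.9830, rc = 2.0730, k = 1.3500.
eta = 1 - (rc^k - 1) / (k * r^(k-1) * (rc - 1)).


r^(k-1) = 2.9017
rc^k = 2.6755
eta = 0.6014 = 60.1376%

60.1376%


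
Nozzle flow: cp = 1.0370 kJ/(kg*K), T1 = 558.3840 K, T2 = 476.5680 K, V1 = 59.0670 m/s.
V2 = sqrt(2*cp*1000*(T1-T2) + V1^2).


dT = 81.8160 K
2*cp*1000*dT = 169686.3840
V1^2 = 3488.9105
V2 = sqrt(173175.2945) = 416.1434 m/s

416.1434 m/s


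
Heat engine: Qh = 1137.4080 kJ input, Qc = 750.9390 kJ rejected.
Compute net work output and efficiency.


W = 1137.4080 - 750.9390 = 386.4690 kJ
eta = 386.4690 / 1137.4080 = 0.3398 = 33.9780%

W = 386.4690 kJ, eta = 33.9780%


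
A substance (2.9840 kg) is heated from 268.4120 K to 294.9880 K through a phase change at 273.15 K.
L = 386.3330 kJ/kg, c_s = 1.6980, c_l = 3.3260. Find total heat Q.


Q1 (sensible, solid) = 2.9840 * 1.6980 * 4.7380 = 24.0067 kJ
Q2 (latent) = 2.9840 * 386.3330 = 1152.8177 kJ
Q3 (sensible, liquid) = 2.9840 * 3.3260 * 21.8380 = 216.7374 kJ
Q_total = 1393.5618 kJ

1393.5618 kJ


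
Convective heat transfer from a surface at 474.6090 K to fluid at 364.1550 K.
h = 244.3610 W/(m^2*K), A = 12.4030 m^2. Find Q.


dT = 110.4540 K
Q = 244.3610 * 12.4030 * 110.4540 = 334765.0306 W

334765.0306 W


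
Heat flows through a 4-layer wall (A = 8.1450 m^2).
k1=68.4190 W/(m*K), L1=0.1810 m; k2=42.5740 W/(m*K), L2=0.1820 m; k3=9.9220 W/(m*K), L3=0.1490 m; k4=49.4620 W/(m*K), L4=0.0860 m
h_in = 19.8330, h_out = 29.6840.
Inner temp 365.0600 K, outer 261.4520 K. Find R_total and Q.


R_conv_in = 1/(19.8330*8.1450) = 0.0062
R_1 = 0.1810/(68.4190*8.1450) = 0.0003
R_2 = 0.1820/(42.5740*8.1450) = 0.0005
R_3 = 0.1490/(9.9220*8.1450) = 0.0018
R_4 = 0.0860/(49.4620*8.1450) = 0.0002
R_conv_out = 1/(29.6840*8.1450) = 0.0041
R_total = 0.0132 K/W
Q = 103.6080 / 0.0132 = 7829.3262 W

R_total = 0.0132 K/W, Q = 7829.3262 W


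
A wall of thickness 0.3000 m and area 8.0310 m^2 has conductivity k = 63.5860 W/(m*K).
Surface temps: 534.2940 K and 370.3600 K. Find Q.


dT = 163.9340 K
Q = 63.5860 * 8.0310 * 163.9340 / 0.3000 = 279047.9991 W

279047.9991 W


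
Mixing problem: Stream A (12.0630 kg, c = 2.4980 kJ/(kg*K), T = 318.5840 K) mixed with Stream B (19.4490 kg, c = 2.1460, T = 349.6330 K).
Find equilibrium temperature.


num = 24192.8370
den = 71.8709
Tf = 336.6151 K

336.6151 K


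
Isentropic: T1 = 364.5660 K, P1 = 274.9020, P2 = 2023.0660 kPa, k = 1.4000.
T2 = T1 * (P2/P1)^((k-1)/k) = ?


(k-1)/k = 0.2857
(P2/P1)^exp = 1.7687
T2 = 364.5660 * 1.7687 = 644.8259 K

644.8259 K


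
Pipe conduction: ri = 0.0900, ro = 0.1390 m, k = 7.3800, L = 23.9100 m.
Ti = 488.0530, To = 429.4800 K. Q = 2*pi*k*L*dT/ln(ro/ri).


dT = 58.5730 K
ln(ro/ri) = 0.4347
Q = 2*pi*7.3800*23.9100*58.5730 / 0.4347 = 149403.0074 W

149403.0074 W


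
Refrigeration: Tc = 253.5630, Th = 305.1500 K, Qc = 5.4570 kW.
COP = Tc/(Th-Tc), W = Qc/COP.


COP = 253.5630 / 51.5870 = 4.9152
W = 5.4570 / 4.9152 = 1.1102 kW

COP = 4.9152, W = 1.1102 kW


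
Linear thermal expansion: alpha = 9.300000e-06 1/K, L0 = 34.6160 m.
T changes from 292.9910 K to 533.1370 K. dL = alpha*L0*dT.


dT = 240.1460 K
dL = 9.300000e-06 * 34.6160 * 240.1460 = 0.077310 m
L_final = 34.693310 m

dL = 0.077310 m


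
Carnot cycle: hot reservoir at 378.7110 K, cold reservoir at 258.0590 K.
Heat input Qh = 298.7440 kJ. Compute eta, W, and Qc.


eta = 1 - 258.0590/378.7110 = 0.3186
W = 0.3186 * 298.7440 = 95.1756 kJ
Qc = 298.7440 - 95.1756 = 203.5684 kJ

eta = 31.8586%, W = 95.1756 kJ, Qc = 203.5684 kJ


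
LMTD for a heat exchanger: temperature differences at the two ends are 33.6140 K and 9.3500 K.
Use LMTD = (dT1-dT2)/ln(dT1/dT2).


dT1/dT2 = 3.5951
ln(dT1/dT2) = 1.2796
LMTD = 24.2640 / 1.2796 = 18.9627 K

18.9627 K


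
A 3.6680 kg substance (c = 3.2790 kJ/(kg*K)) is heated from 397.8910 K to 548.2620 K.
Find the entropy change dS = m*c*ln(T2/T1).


T2/T1 = 1.3779
ln(T2/T1) = 0.3206
dS = 3.6680 * 3.2790 * 0.3206 = 3.8557 kJ/K

3.8557 kJ/K


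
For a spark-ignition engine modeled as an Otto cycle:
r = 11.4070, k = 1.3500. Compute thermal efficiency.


r^(k-1) = 2.3443
eta = 1 - 1/2.3443 = 0.5734 = 57.3430%

57.3430%


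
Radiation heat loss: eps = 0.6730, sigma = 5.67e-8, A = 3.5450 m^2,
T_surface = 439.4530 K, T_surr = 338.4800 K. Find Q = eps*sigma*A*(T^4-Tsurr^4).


T^4 = 3.7295e+10
Tsurr^4 = 1.3126e+10
Q = 0.6730 * 5.67e-8 * 3.5450 * 2.4169e+10 = 3269.4288 W

3269.4288 W


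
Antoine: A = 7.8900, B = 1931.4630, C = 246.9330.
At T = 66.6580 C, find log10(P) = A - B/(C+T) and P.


C+T = 313.5910
B/(C+T) = 6.1592
log10(P) = 7.8900 - 6.1592 = 1.7308
P = 10^1.7308 = 53.8048 mmHg

53.8048 mmHg


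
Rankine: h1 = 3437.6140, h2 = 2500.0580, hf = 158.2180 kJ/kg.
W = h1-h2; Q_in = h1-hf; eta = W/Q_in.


W = 937.5560 kJ/kg
Q_in = 3279.3960 kJ/kg
eta = 0.2859 = 28.5893%

eta = 28.5893%


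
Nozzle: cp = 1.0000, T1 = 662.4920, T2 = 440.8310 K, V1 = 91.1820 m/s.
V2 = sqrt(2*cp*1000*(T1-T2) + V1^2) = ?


dT = 221.6610 K
2*cp*1000*dT = 443322.0000
V1^2 = 8314.1571
V2 = sqrt(451636.1571) = 672.0388 m/s

672.0388 m/s


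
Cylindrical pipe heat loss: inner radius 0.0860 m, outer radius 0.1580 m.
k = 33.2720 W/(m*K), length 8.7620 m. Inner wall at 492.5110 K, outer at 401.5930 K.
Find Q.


dT = 90.9180 K
ln(ro/ri) = 0.6082
Q = 2*pi*33.2720*8.7620*90.9180 / 0.6082 = 273798.7093 W

273798.7093 W


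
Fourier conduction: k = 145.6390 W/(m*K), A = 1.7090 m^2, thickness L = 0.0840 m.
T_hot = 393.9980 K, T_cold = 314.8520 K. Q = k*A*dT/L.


dT = 79.1460 K
Q = 145.6390 * 1.7090 * 79.1460 / 0.0840 = 234514.3571 W

234514.3571 W


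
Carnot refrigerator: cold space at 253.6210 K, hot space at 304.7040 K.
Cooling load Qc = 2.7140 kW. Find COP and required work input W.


COP = 253.6210 / 51.0830 = 4.9649
W = 2.7140 / 4.9649 = 0.5466 kW

COP = 4.9649, W = 0.5466 kW


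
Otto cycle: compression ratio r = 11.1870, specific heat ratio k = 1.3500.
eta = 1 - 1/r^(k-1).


r^(k-1) = 2.3284
eta = 1 - 1/2.3284 = 0.5705 = 57.0513%

57.0513%


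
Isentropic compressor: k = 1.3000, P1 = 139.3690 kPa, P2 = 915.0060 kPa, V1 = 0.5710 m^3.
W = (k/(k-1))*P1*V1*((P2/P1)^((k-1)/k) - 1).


(k-1)/k = 0.2308
(P2/P1)^exp = 1.5438
W = 4.3333 * 139.3690 * 0.5710 * (1.5438 - 1) = 187.5354 kJ

187.5354 kJ


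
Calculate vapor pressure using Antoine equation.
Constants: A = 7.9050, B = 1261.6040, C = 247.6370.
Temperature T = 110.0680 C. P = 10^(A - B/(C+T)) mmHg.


C+T = 357.7050
B/(C+T) = 3.5269
log10(P) = 7.9050 - 3.5269 = 4.3781
P = 10^4.3781 = 23881.4231 mmHg

23881.4231 mmHg


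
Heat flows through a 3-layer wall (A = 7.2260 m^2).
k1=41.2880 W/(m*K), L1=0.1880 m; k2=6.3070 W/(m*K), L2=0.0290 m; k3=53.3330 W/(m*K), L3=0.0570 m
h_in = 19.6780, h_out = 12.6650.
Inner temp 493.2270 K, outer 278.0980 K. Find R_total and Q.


R_conv_in = 1/(19.6780*7.2260) = 0.0070
R_1 = 0.1880/(41.2880*7.2260) = 0.0006
R_2 = 0.0290/(6.3070*7.2260) = 0.0006
R_3 = 0.0570/(53.3330*7.2260) = 0.0001
R_conv_out = 1/(12.6650*7.2260) = 0.0109
R_total = 0.0194 K/W
Q = 215.1290 / 0.0194 = 11104.0363 W

R_total = 0.0194 K/W, Q = 11104.0363 W


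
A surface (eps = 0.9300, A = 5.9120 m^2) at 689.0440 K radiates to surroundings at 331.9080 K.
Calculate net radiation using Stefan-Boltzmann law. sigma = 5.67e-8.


T^4 = 2.2542e+11
Tsurr^4 = 1.2136e+10
Q = 0.9300 * 5.67e-8 * 5.9120 * 2.1328e+11 = 66489.6565 W

66489.6565 W


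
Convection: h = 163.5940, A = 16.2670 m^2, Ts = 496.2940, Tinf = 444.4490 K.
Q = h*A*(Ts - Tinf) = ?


dT = 51.8450 K
Q = 163.5940 * 16.2670 * 51.8450 = 137969.0636 W

137969.0636 W


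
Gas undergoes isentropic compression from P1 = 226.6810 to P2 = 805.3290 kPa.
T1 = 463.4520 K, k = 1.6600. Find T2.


(k-1)/k = 0.3976
(P2/P1)^exp = 1.6554
T2 = 463.4520 * 1.6554 = 767.1873 K

767.1873 K


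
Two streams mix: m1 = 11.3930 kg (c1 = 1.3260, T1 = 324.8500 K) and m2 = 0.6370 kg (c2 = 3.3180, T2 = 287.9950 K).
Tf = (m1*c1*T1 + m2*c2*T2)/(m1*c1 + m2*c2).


num = 5516.2437
den = 17.2207
Tf = 320.3266 K

320.3266 K


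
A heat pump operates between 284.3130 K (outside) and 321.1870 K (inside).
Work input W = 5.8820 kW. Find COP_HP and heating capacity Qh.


COP = 321.1870 / 36.8740 = 8.7104
Qh = 8.7104 * 5.8820 = 51.2345 kW

COP = 8.7104, Qh = 51.2345 kW


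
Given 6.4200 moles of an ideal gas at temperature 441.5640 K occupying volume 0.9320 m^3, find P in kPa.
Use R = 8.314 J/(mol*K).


P = nRT/V = 6.4200 * 8.314 * 441.5640 / 0.9320
= 23568.8671 / 0.9320 = 25288.4840 Pa = 25.2885 kPa

25.2885 kPa


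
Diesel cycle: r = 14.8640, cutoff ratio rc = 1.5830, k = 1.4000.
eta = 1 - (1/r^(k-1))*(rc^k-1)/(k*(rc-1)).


r^(k-1) = 2.9434
rc^k = 1.9023
eta = 0.6244 = 62.4432%

62.4432%


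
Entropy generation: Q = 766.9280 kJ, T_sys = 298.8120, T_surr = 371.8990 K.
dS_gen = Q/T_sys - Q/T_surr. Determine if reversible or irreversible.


dS_sys = 766.9280/298.8120 = 2.5666 kJ/K
dS_surr = -766.9280/371.8990 = -2.0622 kJ/K
dS_gen = 2.5666 - 2.0622 = 0.5044 kJ/K (irreversible)

dS_gen = 0.5044 kJ/K, irreversible


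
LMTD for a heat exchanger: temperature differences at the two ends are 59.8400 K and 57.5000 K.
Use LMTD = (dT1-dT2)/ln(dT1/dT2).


dT1/dT2 = 1.0407
ln(dT1/dT2) = 0.0399
LMTD = 2.3400 / 0.0399 = 58.6622 K

58.6622 K


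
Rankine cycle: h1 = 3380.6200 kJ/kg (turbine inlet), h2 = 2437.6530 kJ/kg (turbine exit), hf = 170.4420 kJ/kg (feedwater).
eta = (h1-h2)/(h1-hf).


W = 942.9670 kJ/kg
Q_in = 3210.1780 kJ/kg
eta = 0.2937 = 29.3743%

eta = 29.3743%


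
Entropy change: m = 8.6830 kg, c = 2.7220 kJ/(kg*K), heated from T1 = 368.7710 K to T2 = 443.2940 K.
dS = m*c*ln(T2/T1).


T2/T1 = 1.2021
ln(T2/T1) = 0.1841
dS = 8.6830 * 2.7220 * 0.1841 = 4.3502 kJ/K

4.3502 kJ/K


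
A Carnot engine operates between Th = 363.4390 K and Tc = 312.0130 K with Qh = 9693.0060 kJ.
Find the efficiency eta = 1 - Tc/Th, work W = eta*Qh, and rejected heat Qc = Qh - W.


eta = 1 - 312.0130/363.4390 = 0.1415
W = 0.1415 * 9693.0060 = 1371.5439 kJ
Qc = 9693.0060 - 1371.5439 = 8321.4621 kJ

eta = 14.1498%, W = 1371.5439 kJ, Qc = 8321.4621 kJ


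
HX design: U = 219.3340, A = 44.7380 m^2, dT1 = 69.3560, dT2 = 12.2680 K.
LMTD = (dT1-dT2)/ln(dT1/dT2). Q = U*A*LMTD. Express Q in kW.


LMTD = 32.9558 K
Q = 219.3340 * 44.7380 * 32.9558 = 323381.1290 W = 323.3811 kW

323.3811 kW


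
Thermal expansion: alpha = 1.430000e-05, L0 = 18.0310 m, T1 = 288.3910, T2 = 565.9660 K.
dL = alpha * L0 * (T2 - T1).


dT = 277.5750 K
dL = 1.430000e-05 * 18.0310 * 277.5750 = 0.071571 m
L_final = 18.102571 m

dL = 0.071571 m


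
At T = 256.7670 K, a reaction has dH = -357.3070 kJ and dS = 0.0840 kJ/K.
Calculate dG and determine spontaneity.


T*dS = 256.7670 * 0.0840 = 21.5684 kJ
dG = -357.3070 - 21.5684 = -378.8754 kJ (spontaneous)

dG = -378.8754 kJ, spontaneous


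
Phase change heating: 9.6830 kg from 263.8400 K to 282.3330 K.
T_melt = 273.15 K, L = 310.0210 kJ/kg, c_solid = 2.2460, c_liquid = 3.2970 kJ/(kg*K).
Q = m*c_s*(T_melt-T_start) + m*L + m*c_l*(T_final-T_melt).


Q1 (sensible, solid) = 9.6830 * 2.2460 * 9.3100 = 202.4740 kJ
Q2 (latent) = 9.6830 * 310.0210 = 3001.9333 kJ
Q3 (sensible, liquid) = 9.6830 * 3.2970 * 9.1830 = 293.1659 kJ
Q_total = 3497.5733 kJ

3497.5733 kJ


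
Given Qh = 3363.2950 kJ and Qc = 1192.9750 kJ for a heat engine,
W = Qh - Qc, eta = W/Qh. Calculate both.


W = 3363.2950 - 1192.9750 = 2170.3200 kJ
eta = 2170.3200 / 3363.2950 = 0.6453 = 64.5296%

W = 2170.3200 kJ, eta = 64.5296%


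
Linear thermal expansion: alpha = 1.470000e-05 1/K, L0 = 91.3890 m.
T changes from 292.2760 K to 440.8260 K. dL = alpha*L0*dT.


dT = 148.5500 K
dL = 1.470000e-05 * 91.3890 * 148.5500 = 0.199565 m
L_final = 91.588565 m

dL = 0.199565 m


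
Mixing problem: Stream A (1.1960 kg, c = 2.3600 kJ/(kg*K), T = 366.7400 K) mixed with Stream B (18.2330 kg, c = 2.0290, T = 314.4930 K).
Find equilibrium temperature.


num = 12669.7378
den = 39.8173
Tf = 318.1967 K

318.1967 K


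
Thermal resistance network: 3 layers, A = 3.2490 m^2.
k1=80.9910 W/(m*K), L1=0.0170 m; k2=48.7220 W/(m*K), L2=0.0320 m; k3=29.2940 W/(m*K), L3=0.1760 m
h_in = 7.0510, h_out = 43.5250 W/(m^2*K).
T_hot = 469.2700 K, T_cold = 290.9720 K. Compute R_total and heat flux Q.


R_conv_in = 1/(7.0510*3.2490) = 0.0437
R_1 = 0.0170/(80.9910*3.2490) = 6.4604e-05
R_2 = 0.0320/(48.7220*3.2490) = 0.0002
R_3 = 0.1760/(29.2940*3.2490) = 0.0018
R_conv_out = 1/(43.5250*3.2490) = 0.0071
R_total = 0.0528 K/W
Q = 178.2980 / 0.0528 = 3374.3639 W

R_total = 0.0528 K/W, Q = 3374.3639 W


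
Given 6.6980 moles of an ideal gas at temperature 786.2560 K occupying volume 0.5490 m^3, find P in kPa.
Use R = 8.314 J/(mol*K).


P = nRT/V = 6.6980 * 8.314 * 786.2560 / 0.5490
= 43784.3731 / 0.5490 = 79752.9565 Pa = 79.7530 kPa

79.7530 kPa


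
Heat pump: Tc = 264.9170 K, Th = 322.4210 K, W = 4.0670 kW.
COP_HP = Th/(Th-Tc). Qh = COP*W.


COP = 322.4210 / 57.5040 = 5.6069
Qh = 5.6069 * 4.0670 = 22.8034 kW

COP = 5.6069, Qh = 22.8034 kW


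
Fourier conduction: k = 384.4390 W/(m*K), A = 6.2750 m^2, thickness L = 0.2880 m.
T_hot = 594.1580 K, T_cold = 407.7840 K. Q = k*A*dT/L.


dT = 186.3740 K
Q = 384.4390 * 6.2750 * 186.3740 / 0.2880 = 1561111.8039 W

1561111.8039 W


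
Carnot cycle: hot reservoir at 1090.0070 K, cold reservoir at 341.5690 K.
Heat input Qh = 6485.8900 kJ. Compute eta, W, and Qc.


eta = 1 - 341.5690/1090.0070 = 0.6866
W = 0.6866 * 6485.8900 = 4453.4453 kJ
Qc = 6485.8900 - 4453.4453 = 2032.4447 kJ

eta = 68.6636%, W = 4453.4453 kJ, Qc = 2032.4447 kJ


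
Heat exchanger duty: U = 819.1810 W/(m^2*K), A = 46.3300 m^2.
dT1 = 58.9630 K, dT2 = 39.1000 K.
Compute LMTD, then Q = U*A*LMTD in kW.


LMTD = 48.3534 K
Q = 819.1810 * 46.3300 * 48.3534 = 1835141.7808 W = 1835.1418 kW

1835.1418 kW


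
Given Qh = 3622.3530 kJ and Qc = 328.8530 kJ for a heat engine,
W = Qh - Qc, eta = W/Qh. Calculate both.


W = 3622.3530 - 328.8530 = 3293.5000 kJ
eta = 3293.5000 / 3622.3530 = 0.9092 = 90.9216%

W = 3293.5000 kJ, eta = 90.9216%


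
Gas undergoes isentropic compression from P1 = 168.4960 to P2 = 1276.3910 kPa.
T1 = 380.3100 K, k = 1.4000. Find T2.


(k-1)/k = 0.2857
(P2/P1)^exp = 1.7834
T2 = 380.3100 * 1.7834 = 678.2553 K

678.2553 K


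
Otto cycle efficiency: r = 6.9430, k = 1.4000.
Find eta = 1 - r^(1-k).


r^(k-1) = 2.1708
eta = 1 - 1/2.1708 = 0.5393 = 53.9339%

53.9339%


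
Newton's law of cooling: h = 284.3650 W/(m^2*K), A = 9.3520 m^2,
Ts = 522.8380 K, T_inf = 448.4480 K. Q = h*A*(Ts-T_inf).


dT = 74.3900 K
Q = 284.3650 * 9.3520 * 74.3900 = 197831.3883 W

197831.3883 W


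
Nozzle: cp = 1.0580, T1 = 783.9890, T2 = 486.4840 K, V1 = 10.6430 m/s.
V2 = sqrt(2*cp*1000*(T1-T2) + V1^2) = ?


dT = 297.5050 K
2*cp*1000*dT = 629520.5800
V1^2 = 113.2734
V2 = sqrt(629633.8534) = 793.4947 m/s

793.4947 m/s


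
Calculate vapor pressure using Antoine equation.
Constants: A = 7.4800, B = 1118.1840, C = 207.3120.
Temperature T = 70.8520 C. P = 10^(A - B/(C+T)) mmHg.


C+T = 278.1640
B/(C+T) = 4.0199
log10(P) = 7.4800 - 4.0199 = 3.4601
P = 10^3.4601 = 2884.8739 mmHg

2884.8739 mmHg


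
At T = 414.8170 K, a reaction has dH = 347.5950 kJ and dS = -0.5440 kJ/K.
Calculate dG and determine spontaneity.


T*dS = 414.8170 * -0.5440 = -225.6604 kJ
dG = 347.5950 + 225.6604 = 573.2554 kJ (non-spontaneous)

dG = 573.2554 kJ, non-spontaneous


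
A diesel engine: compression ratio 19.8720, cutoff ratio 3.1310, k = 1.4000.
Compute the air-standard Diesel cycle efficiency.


r^(k-1) = 3.3060
rc^k = 4.9426
eta = 0.6003 = 60.0262%

60.0262%


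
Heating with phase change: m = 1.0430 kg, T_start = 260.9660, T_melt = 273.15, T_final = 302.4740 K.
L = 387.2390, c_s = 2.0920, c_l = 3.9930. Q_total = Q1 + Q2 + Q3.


Q1 (sensible, solid) = 1.0430 * 2.0920 * 12.1840 = 26.5850 kJ
Q2 (latent) = 1.0430 * 387.2390 = 403.8903 kJ
Q3 (sensible, liquid) = 1.0430 * 3.9930 * 29.3240 = 122.1256 kJ
Q_total = 552.6009 kJ

552.6009 kJ


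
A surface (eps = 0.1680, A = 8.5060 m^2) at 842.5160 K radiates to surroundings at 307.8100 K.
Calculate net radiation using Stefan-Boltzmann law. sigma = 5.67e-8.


T^4 = 5.0386e+11
Tsurr^4 = 8.9770e+09
Q = 0.1680 * 5.67e-8 * 8.5060 * 4.9489e+11 = 40098.0319 W

40098.0319 W


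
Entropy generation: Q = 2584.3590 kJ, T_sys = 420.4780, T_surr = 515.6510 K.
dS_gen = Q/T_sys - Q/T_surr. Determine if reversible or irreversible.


dS_sys = 2584.3590/420.4780 = 6.1462 kJ/K
dS_surr = -2584.3590/515.6510 = -5.0118 kJ/K
dS_gen = 6.1462 - 5.0118 = 1.1344 kJ/K (irreversible)

dS_gen = 1.1344 kJ/K, irreversible


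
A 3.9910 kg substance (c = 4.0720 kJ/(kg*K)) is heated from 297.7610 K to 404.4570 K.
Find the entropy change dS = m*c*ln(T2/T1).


T2/T1 = 1.3583
ln(T2/T1) = 0.3063
dS = 3.9910 * 4.0720 * 0.3063 = 4.9770 kJ/K

4.9770 kJ/K


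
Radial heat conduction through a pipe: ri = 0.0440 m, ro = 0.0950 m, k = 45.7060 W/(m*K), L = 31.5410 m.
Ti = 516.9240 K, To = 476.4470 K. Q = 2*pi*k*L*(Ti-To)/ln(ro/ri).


dT = 40.4770 K
ln(ro/ri) = 0.7697
Q = 2*pi*45.7060*31.5410*40.4770 / 0.7697 = 476346.0432 W

476346.0432 W


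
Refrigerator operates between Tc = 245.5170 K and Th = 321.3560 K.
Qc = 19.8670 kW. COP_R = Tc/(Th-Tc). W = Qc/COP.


COP = 245.5170 / 75.8390 = 3.2373
W = 19.8670 / 3.2373 = 6.1368 kW

COP = 3.2373, W = 6.1368 kW


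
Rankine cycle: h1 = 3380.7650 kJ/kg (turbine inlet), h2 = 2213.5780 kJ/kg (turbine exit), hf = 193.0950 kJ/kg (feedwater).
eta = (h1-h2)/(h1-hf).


W = 1167.1870 kJ/kg
Q_in = 3187.6700 kJ/kg
eta = 0.3662 = 36.6157%

eta = 36.6157%


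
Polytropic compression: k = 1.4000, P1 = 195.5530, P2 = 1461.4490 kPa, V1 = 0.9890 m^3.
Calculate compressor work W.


(k-1)/k = 0.2857
(P2/P1)^exp = 1.7765
W = 3.5000 * 195.5530 * 0.9890 * (1.7765 - 1) = 525.6504 kJ

525.6504 kJ


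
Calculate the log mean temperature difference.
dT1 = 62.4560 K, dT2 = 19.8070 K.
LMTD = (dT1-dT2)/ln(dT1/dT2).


dT1/dT2 = 3.1532
ln(dT1/dT2) = 1.1484
LMTD = 42.6490 / 1.1484 = 37.1369 K

37.1369 K


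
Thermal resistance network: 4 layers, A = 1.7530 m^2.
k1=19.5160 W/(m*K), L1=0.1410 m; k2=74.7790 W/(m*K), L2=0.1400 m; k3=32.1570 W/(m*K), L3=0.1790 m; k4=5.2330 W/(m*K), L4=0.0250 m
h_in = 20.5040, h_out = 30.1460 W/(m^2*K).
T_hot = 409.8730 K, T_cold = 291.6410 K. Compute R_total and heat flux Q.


R_conv_in = 1/(20.5040*1.7530) = 0.0278
R_1 = 0.1410/(19.5160*1.7530) = 0.0041
R_2 = 0.1400/(74.7790*1.7530) = 0.0011
R_3 = 0.1790/(32.1570*1.7530) = 0.0032
R_4 = 0.0250/(5.2330*1.7530) = 0.0027
R_conv_out = 1/(30.1460*1.7530) = 0.0189
R_total = 0.0578 K/W
Q = 118.2320 / 0.0578 = 2044.3196 W

R_total = 0.0578 K/W, Q = 2044.3196 W


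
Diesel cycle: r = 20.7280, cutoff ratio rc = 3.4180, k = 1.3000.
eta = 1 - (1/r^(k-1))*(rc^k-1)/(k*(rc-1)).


r^(k-1) = 2.4829
rc^k = 4.9420
eta = 0.4949 = 49.4931%

49.4931%


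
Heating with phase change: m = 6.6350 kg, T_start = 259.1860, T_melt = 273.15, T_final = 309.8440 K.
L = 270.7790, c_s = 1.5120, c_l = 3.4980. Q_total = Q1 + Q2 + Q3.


Q1 (sensible, solid) = 6.6350 * 1.5120 * 13.9640 = 140.0885 kJ
Q2 (latent) = 6.6350 * 270.7790 = 1796.6187 kJ
Q3 (sensible, liquid) = 6.6350 * 3.4980 * 36.6940 = 851.6395 kJ
Q_total = 2788.3467 kJ

2788.3467 kJ


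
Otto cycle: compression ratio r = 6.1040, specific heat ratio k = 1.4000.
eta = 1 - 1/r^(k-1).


r^(k-1) = 2.0618
eta = 1 - 1/2.0618 = 0.5150 = 51.4986%

51.4986%


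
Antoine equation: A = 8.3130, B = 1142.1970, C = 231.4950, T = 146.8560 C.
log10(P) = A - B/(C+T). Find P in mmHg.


C+T = 378.3510
B/(C+T) = 3.0189
log10(P) = 8.3130 - 3.0189 = 5.2941
P = 10^5.2941 = 196842.1329 mmHg

196842.1329 mmHg


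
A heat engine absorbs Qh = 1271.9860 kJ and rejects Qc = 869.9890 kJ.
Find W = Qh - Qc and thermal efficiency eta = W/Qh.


W = 1271.9860 - 869.9890 = 401.9970 kJ
eta = 401.9970 / 1271.9860 = 0.3160 = 31.6039%

W = 401.9970 kJ, eta = 31.6039%


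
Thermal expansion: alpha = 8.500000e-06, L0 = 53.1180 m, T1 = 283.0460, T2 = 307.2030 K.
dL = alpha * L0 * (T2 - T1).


dT = 24.1570 K
dL = 8.500000e-06 * 53.1180 * 24.1570 = 0.010907 m
L_final = 53.128907 m

dL = 0.010907 m


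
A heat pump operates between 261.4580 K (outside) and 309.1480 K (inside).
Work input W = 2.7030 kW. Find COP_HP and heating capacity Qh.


COP = 309.1480 / 47.6900 = 6.4824
Qh = 6.4824 * 2.7030 = 17.5221 kW

COP = 6.4824, Qh = 17.5221 kW


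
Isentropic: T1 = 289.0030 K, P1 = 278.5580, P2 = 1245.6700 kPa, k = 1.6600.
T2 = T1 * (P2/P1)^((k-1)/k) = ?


(k-1)/k = 0.3976
(P2/P1)^exp = 1.8140
T2 = 289.0030 * 1.8140 = 524.2396 K

524.2396 K


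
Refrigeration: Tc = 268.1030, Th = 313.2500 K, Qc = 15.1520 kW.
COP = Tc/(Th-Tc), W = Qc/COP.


COP = 268.1030 / 45.1470 = 5.9384
W = 15.1520 / 5.9384 = 2.5515 kW

COP = 5.9384, W = 2.5515 kW


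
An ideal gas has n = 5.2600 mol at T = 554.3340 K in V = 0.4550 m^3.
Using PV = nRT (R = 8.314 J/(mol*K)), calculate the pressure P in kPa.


P = nRT/V = 5.2600 * 8.314 * 554.3340 / 0.4550
= 24241.9349 / 0.4550 = 53278.9779 Pa = 53.2790 kPa

53.2790 kPa


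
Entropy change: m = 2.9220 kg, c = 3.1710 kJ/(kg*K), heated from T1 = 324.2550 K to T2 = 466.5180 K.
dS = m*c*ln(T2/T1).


T2/T1 = 1.4387
ln(T2/T1) = 0.3638
dS = 2.9220 * 3.1710 * 0.3638 = 3.3705 kJ/K

3.3705 kJ/K


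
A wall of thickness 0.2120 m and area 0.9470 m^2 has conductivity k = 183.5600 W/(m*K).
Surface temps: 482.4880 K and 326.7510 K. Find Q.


dT = 155.7370 K
Q = 183.5600 * 0.9470 * 155.7370 / 0.2120 = 127697.9636 W

127697.9636 W


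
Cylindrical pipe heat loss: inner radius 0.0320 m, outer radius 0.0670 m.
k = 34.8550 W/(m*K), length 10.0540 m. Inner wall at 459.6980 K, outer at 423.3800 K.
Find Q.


dT = 36.3180 K
ln(ro/ri) = 0.7390
Q = 2*pi*34.8550*10.0540*36.3180 / 0.7390 = 108214.8246 W

108214.8246 W


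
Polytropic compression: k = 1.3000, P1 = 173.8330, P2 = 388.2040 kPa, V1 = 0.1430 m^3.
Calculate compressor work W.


(k-1)/k = 0.2308
(P2/P1)^exp = 1.2037
W = 4.3333 * 173.8330 * 0.1430 * (1.2037 - 1) = 21.9433 kJ

21.9433 kJ


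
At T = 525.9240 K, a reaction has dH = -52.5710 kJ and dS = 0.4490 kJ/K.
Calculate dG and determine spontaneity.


T*dS = 525.9240 * 0.4490 = 236.1399 kJ
dG = -52.5710 - 236.1399 = -288.7109 kJ (spontaneous)

dG = -288.7109 kJ, spontaneous


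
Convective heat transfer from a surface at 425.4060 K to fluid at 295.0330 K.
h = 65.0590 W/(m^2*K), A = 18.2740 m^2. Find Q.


dT = 130.3730 K
Q = 65.0590 * 18.2740 * 130.3730 = 154998.9169 W

154998.9169 W


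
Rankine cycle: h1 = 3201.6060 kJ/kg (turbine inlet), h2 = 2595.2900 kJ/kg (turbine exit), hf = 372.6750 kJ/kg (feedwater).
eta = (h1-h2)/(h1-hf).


W = 606.3160 kJ/kg
Q_in = 2828.9310 kJ/kg
eta = 0.2143 = 21.4327%

eta = 21.4327%


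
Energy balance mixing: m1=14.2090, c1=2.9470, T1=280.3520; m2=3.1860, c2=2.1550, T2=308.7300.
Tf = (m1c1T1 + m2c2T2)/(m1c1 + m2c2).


num = 13859.1258
den = 48.7398
Tf = 284.3495 K

284.3495 K


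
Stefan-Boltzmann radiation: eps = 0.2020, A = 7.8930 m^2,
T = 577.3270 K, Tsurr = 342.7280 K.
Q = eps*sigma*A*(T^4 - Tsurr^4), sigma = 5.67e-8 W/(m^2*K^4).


T^4 = 1.1109e+11
Tsurr^4 = 1.3797e+10
Q = 0.2020 * 5.67e-8 * 7.8930 * 9.7296e+10 = 8795.7012 W

8795.7012 W


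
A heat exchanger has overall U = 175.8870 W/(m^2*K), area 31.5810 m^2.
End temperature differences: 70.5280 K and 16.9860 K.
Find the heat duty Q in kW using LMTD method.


LMTD = 37.6097 K
Q = 175.8870 * 31.5810 * 37.6097 = 208910.3857 W = 208.9104 kW

208.9104 kW


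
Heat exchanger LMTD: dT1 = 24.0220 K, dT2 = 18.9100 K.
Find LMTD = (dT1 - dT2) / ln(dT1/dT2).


dT1/dT2 = 1.2703
ln(dT1/dT2) = 0.2393
LMTD = 5.1120 / 0.2393 = 21.3642 K

21.3642 K


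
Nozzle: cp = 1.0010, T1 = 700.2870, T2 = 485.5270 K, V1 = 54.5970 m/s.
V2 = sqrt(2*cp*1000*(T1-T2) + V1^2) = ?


dT = 214.7600 K
2*cp*1000*dT = 429949.5200
V1^2 = 2980.8324
V2 = sqrt(432930.3524) = 657.9744 m/s

657.9744 m/s


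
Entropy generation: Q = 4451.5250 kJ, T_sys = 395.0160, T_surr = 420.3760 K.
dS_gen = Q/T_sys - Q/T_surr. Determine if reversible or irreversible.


dS_sys = 4451.5250/395.0160 = 11.2692 kJ/K
dS_surr = -4451.5250/420.3760 = -10.5894 kJ/K
dS_gen = 11.2692 - 10.5894 = 0.6798 kJ/K (irreversible)

dS_gen = 0.6798 kJ/K, irreversible


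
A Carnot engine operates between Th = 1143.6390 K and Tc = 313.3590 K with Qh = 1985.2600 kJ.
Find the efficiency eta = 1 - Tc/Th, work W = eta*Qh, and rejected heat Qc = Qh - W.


eta = 1 - 313.3590/1143.6390 = 0.7260
W = 0.7260 * 1985.2600 = 1441.2954 kJ
Qc = 1985.2600 - 1441.2954 = 543.9646 kJ

eta = 72.5998%, W = 1441.2954 kJ, Qc = 543.9646 kJ


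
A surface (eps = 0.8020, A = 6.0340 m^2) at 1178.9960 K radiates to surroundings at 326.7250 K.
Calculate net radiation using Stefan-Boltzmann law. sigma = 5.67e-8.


T^4 = 1.9322e+12
Tsurr^4 = 1.1395e+10
Q = 0.8020 * 5.67e-8 * 6.0340 * 1.9208e+12 = 527039.4852 W

527039.4852 W


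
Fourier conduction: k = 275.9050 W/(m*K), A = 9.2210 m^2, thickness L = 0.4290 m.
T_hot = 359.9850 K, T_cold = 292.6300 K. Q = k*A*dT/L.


dT = 67.3550 K
Q = 275.9050 * 9.2210 * 67.3550 / 0.4290 = 399438.7015 W

399438.7015 W


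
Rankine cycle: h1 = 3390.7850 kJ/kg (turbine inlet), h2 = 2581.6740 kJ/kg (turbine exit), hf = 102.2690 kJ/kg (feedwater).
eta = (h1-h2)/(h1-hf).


W = 809.1110 kJ/kg
Q_in = 3288.5160 kJ/kg
eta = 0.2460 = 24.6041%

eta = 24.6041%


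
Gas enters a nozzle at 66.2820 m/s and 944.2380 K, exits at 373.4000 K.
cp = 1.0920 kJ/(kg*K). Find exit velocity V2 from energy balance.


dT = 570.8380 K
2*cp*1000*dT = 1246710.1920
V1^2 = 4393.3035
V2 = sqrt(1251103.4955) = 1118.5274 m/s

1118.5274 m/s


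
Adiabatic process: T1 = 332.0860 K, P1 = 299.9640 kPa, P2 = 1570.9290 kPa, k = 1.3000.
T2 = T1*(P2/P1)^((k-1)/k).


(k-1)/k = 0.2308
(P2/P1)^exp = 1.4654
T2 = 332.0860 * 1.4654 = 486.6243 K

486.6243 K


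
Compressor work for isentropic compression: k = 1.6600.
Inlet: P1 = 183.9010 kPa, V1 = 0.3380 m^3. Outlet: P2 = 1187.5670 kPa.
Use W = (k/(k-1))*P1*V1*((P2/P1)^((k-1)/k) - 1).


(k-1)/k = 0.3976
(P2/P1)^exp = 2.0993
W = 2.5152 * 183.9010 * 0.3380 * (2.0993 - 1) = 171.8649 kJ

171.8649 kJ


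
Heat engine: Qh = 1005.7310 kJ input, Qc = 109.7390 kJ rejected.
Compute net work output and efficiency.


W = 1005.7310 - 109.7390 = 895.9920 kJ
eta = 895.9920 / 1005.7310 = 0.8909 = 89.0886%

W = 895.9920 kJ, eta = 89.0886%


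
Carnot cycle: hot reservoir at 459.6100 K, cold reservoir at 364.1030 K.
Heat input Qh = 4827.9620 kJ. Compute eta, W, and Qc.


eta = 1 - 364.1030/459.6100 = 0.2078
W = 0.2078 * 4827.9620 = 1003.2509 kJ
Qc = 4827.9620 - 1003.2509 = 3824.7111 kJ

eta = 20.7800%, W = 1003.2509 kJ, Qc = 3824.7111 kJ


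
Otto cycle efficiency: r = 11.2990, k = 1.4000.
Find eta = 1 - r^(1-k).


r^(k-1) = 2.6376
eta = 1 - 1/2.6376 = 0.6209 = 62.0874%

62.0874%


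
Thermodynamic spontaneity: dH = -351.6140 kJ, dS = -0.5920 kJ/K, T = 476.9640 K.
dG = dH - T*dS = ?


T*dS = 476.9640 * -0.5920 = -282.3627 kJ
dG = -351.6140 + 282.3627 = -69.2513 kJ (spontaneous)

dG = -69.2513 kJ, spontaneous


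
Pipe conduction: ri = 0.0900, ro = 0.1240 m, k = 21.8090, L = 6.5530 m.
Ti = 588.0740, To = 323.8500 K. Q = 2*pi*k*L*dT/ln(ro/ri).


dT = 264.2240 K
ln(ro/ri) = 0.3205
Q = 2*pi*21.8090*6.5530*264.2240 / 0.3205 = 740351.7426 W

740351.7426 W


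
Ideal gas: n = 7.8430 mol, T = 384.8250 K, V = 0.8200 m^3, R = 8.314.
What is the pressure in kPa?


P = nRT/V = 7.8430 * 8.314 * 384.8250 / 0.8200
= 25093.1691 / 0.8200 = 30601.4257 Pa = 30.6014 kPa

30.6014 kPa


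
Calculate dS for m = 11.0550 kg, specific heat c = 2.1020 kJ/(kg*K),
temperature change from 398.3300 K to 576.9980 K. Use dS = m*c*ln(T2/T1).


T2/T1 = 1.4485
ln(T2/T1) = 0.3706
dS = 11.0550 * 2.1020 * 0.3706 = 8.6109 kJ/K

8.6109 kJ/K


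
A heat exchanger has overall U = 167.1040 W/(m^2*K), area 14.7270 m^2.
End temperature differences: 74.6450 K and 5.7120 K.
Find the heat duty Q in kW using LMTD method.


LMTD = 26.8204 K
Q = 167.1040 * 14.7270 * 26.8204 = 66003.3126 W = 66.0033 kW

66.0033 kW


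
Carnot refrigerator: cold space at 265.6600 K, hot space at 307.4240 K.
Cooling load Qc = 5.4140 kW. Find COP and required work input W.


COP = 265.6600 / 41.7640 = 6.3610
W = 5.4140 / 6.3610 = 0.8511 kW

COP = 6.3610, W = 0.8511 kW


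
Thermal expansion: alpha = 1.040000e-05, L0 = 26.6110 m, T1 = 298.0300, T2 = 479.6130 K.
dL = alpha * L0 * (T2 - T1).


dT = 181.5830 K
dL = 1.040000e-05 * 26.6110 * 181.5830 = 0.050254 m
L_final = 26.661254 m

dL = 0.050254 m


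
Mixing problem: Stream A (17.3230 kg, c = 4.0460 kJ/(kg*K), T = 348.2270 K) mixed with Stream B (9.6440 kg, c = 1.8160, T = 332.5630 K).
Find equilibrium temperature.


num = 30231.1762
den = 87.6024
Tf = 345.0954 K

345.0954 K


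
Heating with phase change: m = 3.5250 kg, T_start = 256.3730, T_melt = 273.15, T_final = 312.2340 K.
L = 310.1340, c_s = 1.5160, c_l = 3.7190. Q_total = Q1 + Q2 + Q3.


Q1 (sensible, solid) = 3.5250 * 1.5160 * 16.7770 = 89.6546 kJ
Q2 (latent) = 3.5250 * 310.1340 = 1093.2224 kJ
Q3 (sensible, liquid) = 3.5250 * 3.7190 * 39.0840 = 512.3707 kJ
Q_total = 1695.2477 kJ

1695.2477 kJ


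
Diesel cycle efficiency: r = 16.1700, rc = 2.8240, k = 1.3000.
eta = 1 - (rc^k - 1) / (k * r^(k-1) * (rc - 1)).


r^(k-1) = 2.3047
rc^k = 3.8559
eta = 0.4774 = 47.7412%

47.7412%


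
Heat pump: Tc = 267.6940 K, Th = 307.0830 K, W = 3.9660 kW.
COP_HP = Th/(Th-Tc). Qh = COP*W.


COP = 307.0830 / 39.3890 = 7.7962
Qh = 7.7962 * 3.9660 = 30.9196 kW

COP = 7.7962, Qh = 30.9196 kW


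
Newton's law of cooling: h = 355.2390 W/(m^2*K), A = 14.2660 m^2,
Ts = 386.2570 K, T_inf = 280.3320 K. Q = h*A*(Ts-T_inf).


dT = 105.9250 K
Q = 355.2390 * 14.2660 * 105.9250 = 536810.9069 W

536810.9069 W


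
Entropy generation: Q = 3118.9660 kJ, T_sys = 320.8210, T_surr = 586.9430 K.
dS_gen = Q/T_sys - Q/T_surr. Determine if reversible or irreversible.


dS_sys = 3118.9660/320.8210 = 9.7218 kJ/K
dS_surr = -3118.9660/586.9430 = -5.3139 kJ/K
dS_gen = 9.7218 - 5.3139 = 4.4079 kJ/K (irreversible)

dS_gen = 4.4079 kJ/K, irreversible


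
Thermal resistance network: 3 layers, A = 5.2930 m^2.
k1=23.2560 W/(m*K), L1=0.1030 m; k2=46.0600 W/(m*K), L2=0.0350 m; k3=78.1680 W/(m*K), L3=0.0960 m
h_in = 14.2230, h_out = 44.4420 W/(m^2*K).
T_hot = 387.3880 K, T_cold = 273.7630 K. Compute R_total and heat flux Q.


R_conv_in = 1/(14.2230*5.2930) = 0.0133
R_1 = 0.1030/(23.2560*5.2930) = 0.0008
R_2 = 0.0350/(46.0600*5.2930) = 0.0001
R_3 = 0.0960/(78.1680*5.2930) = 0.0002
R_conv_out = 1/(44.4420*5.2930) = 0.0043
R_total = 0.0187 K/W
Q = 113.6250 / 0.0187 = 6061.0315 W

R_total = 0.0187 K/W, Q = 6061.0315 W


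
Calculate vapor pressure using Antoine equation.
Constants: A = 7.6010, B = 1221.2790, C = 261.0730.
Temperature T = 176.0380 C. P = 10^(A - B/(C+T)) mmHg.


C+T = 437.1110
B/(C+T) = 2.7940
log10(P) = 7.6010 - 2.7940 = 4.8070
P = 10^4.8070 = 64124.0429 mmHg

64124.0429 mmHg


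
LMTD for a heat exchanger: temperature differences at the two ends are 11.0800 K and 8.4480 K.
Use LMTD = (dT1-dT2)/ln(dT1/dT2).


dT1/dT2 = 1.3116
ln(dT1/dT2) = 0.2712
LMTD = 2.6320 / 0.2712 = 9.7046 K

9.7046 K


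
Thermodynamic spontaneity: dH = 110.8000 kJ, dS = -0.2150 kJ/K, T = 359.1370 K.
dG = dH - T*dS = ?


T*dS = 359.1370 * -0.2150 = -77.2145 kJ
dG = 110.8000 + 77.2145 = 188.0145 kJ (non-spontaneous)

dG = 188.0145 kJ, non-spontaneous


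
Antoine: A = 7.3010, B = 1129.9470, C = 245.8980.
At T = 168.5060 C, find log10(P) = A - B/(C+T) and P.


C+T = 414.4040
B/(C+T) = 2.7267
log10(P) = 7.3010 - 2.7267 = 4.5743
P = 10^4.5743 = 37524.9600 mmHg

37524.9600 mmHg


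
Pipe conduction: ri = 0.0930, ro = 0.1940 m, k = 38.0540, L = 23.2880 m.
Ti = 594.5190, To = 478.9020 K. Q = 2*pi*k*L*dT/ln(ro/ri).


dT = 115.6170 K
ln(ro/ri) = 0.7353
Q = 2*pi*38.0540*23.2880*115.6170 / 0.7353 = 875576.1414 W

875576.1414 W


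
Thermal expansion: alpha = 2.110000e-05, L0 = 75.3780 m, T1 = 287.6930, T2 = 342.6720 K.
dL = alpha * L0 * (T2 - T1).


dT = 54.9790 K
dL = 2.110000e-05 * 75.3780 * 54.9790 = 0.087443 m
L_final = 75.465443 m

dL = 0.087443 m


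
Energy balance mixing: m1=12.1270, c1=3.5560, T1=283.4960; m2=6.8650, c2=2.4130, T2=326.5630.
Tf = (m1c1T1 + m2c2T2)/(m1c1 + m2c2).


num = 17634.9676
den = 59.6889
Tf = 295.4482 K

295.4482 K


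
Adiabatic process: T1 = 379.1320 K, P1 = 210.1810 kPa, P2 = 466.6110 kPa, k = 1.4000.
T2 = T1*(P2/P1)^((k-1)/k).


(k-1)/k = 0.2857
(P2/P1)^exp = 1.2559
T2 = 379.1320 * 1.2559 = 476.1578 K

476.1578 K


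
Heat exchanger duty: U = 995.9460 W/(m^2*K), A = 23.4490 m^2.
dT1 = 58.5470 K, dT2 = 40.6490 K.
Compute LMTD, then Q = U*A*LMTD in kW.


LMTD = 49.0550 K
Q = 995.9460 * 23.4490 * 49.0550 = 1145627.9161 W = 1145.6279 kW

1145.6279 kW


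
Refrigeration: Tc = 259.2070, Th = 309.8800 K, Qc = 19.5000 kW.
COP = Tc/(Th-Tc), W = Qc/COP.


COP = 259.2070 / 50.6730 = 5.1153
W = 19.5000 / 5.1153 = 3.8121 kW

COP = 5.1153, W = 3.8121 kW


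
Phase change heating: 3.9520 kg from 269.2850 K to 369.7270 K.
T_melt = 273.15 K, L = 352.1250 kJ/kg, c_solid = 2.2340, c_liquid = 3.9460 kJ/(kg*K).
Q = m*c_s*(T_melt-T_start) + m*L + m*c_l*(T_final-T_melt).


Q1 (sensible, solid) = 3.9520 * 2.2340 * 3.8650 = 34.1232 kJ
Q2 (latent) = 3.9520 * 352.1250 = 1391.5980 kJ
Q3 (sensible, liquid) = 3.9520 * 3.9460 * 96.5770 = 1506.0789 kJ
Q_total = 2931.8001 kJ

2931.8001 kJ


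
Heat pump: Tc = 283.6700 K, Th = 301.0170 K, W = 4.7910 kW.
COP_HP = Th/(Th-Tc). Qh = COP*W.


COP = 301.0170 / 17.3470 = 17.3527
Qh = 17.3527 * 4.7910 = 83.1367 kW

COP = 17.3527, Qh = 83.1367 kW


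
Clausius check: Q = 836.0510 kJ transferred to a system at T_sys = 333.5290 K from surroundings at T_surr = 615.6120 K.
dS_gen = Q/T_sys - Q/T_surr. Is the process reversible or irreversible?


dS_sys = 836.0510/333.5290 = 2.5067 kJ/K
dS_surr = -836.0510/615.6120 = -1.3581 kJ/K
dS_gen = 2.5067 - 1.3581 = 1.1486 kJ/K (irreversible)

dS_gen = 1.1486 kJ/K, irreversible


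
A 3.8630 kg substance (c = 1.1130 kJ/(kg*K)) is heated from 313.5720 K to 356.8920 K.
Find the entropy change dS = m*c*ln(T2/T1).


T2/T1 = 1.1382
ln(T2/T1) = 0.1294
dS = 3.8630 * 1.1130 * 0.1294 = 0.5564 kJ/K

0.5564 kJ/K


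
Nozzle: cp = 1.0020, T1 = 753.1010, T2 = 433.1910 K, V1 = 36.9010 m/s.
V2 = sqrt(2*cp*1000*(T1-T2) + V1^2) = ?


dT = 319.9100 K
2*cp*1000*dT = 641099.6400
V1^2 = 1361.6838
V2 = sqrt(642461.3238) = 801.5369 m/s

801.5369 m/s


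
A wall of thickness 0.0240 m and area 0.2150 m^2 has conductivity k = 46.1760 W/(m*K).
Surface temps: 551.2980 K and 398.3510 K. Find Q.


dT = 152.9470 K
Q = 46.1760 * 0.2150 * 152.9470 / 0.0240 = 63268.0560 W

63268.0560 W


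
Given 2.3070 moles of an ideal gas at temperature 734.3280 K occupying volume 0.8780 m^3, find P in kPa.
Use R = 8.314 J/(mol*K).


P = nRT/V = 2.3070 * 8.314 * 734.3280 / 0.8780
= 14084.7033 / 0.8780 = 16041.8033 Pa = 16.0418 kPa

16.0418 kPa


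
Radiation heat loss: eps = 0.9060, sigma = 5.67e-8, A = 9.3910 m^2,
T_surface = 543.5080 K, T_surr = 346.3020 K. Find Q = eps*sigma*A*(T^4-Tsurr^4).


T^4 = 8.7262e+10
Tsurr^4 = 1.4382e+10
Q = 0.9060 * 5.67e-8 * 9.3910 * 7.2880e+10 = 35158.4439 W

35158.4439 W


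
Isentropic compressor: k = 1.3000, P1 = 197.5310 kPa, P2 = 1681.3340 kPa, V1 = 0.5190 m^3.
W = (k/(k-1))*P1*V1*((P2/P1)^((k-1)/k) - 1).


(k-1)/k = 0.2308
(P2/P1)^exp = 1.6392
W = 4.3333 * 197.5310 * 0.5190 * (1.6392 - 1) = 283.9423 kJ

283.9423 kJ


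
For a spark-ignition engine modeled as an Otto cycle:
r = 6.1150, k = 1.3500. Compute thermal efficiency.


r^(k-1) = 1.8847
eta = 1 - 1/1.8847 = 0.4694 = 46.9407%

46.9407%


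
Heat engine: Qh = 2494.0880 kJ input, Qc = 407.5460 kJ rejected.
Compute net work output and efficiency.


W = 2494.0880 - 407.5460 = 2086.5420 kJ
eta = 2086.5420 / 2494.0880 = 0.8366 = 83.6595%

W = 2086.5420 kJ, eta = 83.6595%


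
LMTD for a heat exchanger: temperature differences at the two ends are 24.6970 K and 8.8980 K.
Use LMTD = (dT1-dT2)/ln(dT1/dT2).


dT1/dT2 = 2.7756
ln(dT1/dT2) = 1.0209
LMTD = 15.7990 / 1.0209 = 15.4762 K

15.4762 K


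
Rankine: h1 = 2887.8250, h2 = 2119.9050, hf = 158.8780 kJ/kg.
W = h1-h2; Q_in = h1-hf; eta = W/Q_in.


W = 767.9200 kJ/kg
Q_in = 2728.9470 kJ/kg
eta = 0.2814 = 28.1398%

eta = 28.1398%


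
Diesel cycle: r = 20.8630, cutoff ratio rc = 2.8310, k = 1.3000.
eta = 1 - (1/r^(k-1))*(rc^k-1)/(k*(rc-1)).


r^(k-1) = 2.4878
rc^k = 3.8683
eta = 0.5156 = 51.5625%

51.5625%


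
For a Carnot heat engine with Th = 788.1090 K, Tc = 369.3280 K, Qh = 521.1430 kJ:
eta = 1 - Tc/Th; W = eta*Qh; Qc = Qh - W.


eta = 1 - 369.3280/788.1090 = 0.5314
W = 0.5314 * 521.1430 = 276.9221 kJ
Qc = 521.1430 - 276.9221 = 244.2209 kJ

eta = 53.1374%, W = 276.9221 kJ, Qc = 244.2209 kJ


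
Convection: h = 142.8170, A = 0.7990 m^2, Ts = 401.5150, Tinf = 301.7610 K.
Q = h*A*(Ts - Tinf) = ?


dT = 99.7540 K
Q = 142.8170 * 0.7990 * 99.7540 = 11383.0070 W

11383.0070 W


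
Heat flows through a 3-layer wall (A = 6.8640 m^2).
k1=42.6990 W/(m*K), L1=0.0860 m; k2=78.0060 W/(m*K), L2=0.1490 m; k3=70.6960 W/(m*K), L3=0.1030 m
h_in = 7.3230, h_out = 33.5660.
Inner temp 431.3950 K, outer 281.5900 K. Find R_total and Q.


R_conv_in = 1/(7.3230*6.8640) = 0.0199
R_1 = 0.0860/(42.6990*6.8640) = 0.0003
R_2 = 0.1490/(78.0060*6.8640) = 0.0003
R_3 = 0.1030/(70.6960*6.8640) = 0.0002
R_conv_out = 1/(33.5660*6.8640) = 0.0043
R_total = 0.0250 K/W
Q = 149.8050 / 0.0250 = 5987.6898 W

R_total = 0.0250 K/W, Q = 5987.6898 W


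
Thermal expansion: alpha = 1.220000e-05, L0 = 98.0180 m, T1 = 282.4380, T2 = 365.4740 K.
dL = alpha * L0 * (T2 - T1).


dT = 83.0360 K
dL = 1.220000e-05 * 98.0180 * 83.0360 = 0.099296 m
L_final = 98.117296 m

dL = 0.099296 m


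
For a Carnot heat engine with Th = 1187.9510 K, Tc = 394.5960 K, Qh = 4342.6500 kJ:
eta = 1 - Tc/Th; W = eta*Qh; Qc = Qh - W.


eta = 1 - 394.5960/1187.9510 = 0.6678
W = 0.6678 * 4342.6500 = 2900.1727 kJ
Qc = 4342.6500 - 2900.1727 = 1442.4773 kJ

eta = 66.7835%, W = 2900.1727 kJ, Qc = 1442.4773 kJ


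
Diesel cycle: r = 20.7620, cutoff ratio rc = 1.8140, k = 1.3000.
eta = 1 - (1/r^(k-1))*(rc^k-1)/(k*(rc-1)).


r^(k-1) = 2.4842
rc^k = 2.1688
eta = 0.5554 = 55.5360%

55.5360%


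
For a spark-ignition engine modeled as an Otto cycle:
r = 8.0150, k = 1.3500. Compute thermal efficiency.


r^(k-1) = 2.0719
eta = 1 - 1/2.0719 = 0.5173 = 51.7348%

51.7348%


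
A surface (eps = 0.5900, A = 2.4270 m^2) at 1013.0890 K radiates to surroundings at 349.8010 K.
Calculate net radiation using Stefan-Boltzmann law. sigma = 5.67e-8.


T^4 = 1.0534e+12
Tsurr^4 = 1.4972e+10
Q = 0.5900 * 5.67e-8 * 2.4270 * 1.0384e+12 = 84309.8307 W

84309.8307 W
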